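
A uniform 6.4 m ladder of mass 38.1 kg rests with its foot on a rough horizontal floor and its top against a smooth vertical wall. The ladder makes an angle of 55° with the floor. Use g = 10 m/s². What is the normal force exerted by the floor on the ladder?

N_floor ≈ 381 N

ΣF_y = 0: N_floor = 38.1×10 = 381 N.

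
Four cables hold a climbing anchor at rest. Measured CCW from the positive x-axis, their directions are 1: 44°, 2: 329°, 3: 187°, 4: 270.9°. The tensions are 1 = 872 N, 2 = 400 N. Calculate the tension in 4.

Resolve: ΣF_x = 872 cos 44° + 400 cos 329° + T_3 cos 187° + T_4 cos 270.9° = 0.
        ΣF_y = 872 sin 44° + 400 sin 329° + T_3 sin 187° + T_4 sin 270.9° = 0.
The known terms sum to (970.1, 399.7) N, so -0.9925 T_3 + 0.0157 T_4 = -970.1 and -0.1219 T_3 − 0.9999 T_4 = -399.7.
Solving simultaneously: T_3 = 981.8 N, T_4 = 280.1 N.

T_4 ≈ 280 N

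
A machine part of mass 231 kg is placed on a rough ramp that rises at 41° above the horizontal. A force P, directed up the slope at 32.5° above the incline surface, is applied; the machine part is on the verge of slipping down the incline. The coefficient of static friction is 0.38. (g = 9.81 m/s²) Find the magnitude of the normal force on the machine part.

On the verge of sliding down the incline, friction equals μN and acts up the slope.
Perpendicular: N + P sin 32.5° = W cos 41° = 1710 N.
Along incline: P cos 32.5° + μN = W sin 41° with W sin 41° = 1487 N.
Solving the pair for P and N: P = 1309 N, N = 1007 N (and f = μN = 382.6 N).

N ≈ 1010 N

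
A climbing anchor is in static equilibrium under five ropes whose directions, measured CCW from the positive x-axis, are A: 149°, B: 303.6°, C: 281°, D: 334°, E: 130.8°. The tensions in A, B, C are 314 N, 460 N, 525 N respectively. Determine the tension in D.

Resolve: ΣF_x = 314 cos 149° + 460 cos 303.6° + 525 cos 281° + T_D cos 334° + T_E cos 130.8° = 0.
        ΣF_y = 314 sin 149° + 460 sin 303.6° + 525 sin 281° + T_D sin 334° + T_E sin 130.8° = 0.
The known terms sum to (85.58, -736.8) N, so 0.8988 T_D − 0.6534 T_E = -85.58 and -0.4384 T_D + 0.7570 T_E = 736.8.
Solving simultaneously: T_D = 1058 N, T_E = 1586 N.

T_D ≈ 1060 N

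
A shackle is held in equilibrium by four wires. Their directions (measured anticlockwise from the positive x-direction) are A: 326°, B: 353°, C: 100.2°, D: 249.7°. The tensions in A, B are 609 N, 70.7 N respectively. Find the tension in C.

T_C ≈ 1300 N

Resolve: ΣF_x = 609 cos 326° + 70.7 cos 353° + T_C cos 100.2° + T_D cos 249.7° = 0.
        ΣF_y = 609 sin 326° + 70.7 sin 353° + T_C sin 100.2° + T_D sin 249.7° = 0.
The known terms sum to (575.1, -349.2) N, so -0.1771 T_C − 0.3469 T_D = -575.1 and 0.9842 T_C − 0.9379 T_D = 349.2.
Solving simultaneously: T_C = 1301 N, T_D = 993.3 N.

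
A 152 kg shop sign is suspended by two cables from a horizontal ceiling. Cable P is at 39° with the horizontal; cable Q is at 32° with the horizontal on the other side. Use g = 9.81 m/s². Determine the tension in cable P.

Weight W = 152 × 9.81 = 1491 N acts straight down.
Horizontal: T_P cos 39° = T_Q cos 32°  →  T_Q = 0.9164 T_P.
Vertical: T_P sin 39° + T_Q sin 32° = 1491.
Substituting the horizontal relation into the vertical equation gives 1.115 T_P = 1491, so T_P = 1337 N.

T_P ≈ 1340 N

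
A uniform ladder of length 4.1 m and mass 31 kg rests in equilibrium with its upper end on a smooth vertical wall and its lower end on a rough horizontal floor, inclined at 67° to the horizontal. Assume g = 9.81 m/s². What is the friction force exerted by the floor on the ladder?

Torques about the foot: N_wall · 4.1 sin 67° = 31×9.81×2.05 cos 67° → N_wall = 64.544 N.
ΣF_x = 0: f_floor = N_wall = 64.544 N.

f ≈ 64.5 N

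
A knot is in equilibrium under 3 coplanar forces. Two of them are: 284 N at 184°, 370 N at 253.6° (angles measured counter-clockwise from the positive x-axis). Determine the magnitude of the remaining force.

Sum the known components: ΣF_x = -387.8 N, ΣF_y = -374.8 N.
For equilibrium the remaining force must supply (−ΣF_x, −ΣF_y) = (387.8, 374.8) N.
Magnitude = √((387.8)² + (374.8)²) = 539.3 N; direction = atan2(374.8, 387.8) = 44.0°.

F ≈ 539 N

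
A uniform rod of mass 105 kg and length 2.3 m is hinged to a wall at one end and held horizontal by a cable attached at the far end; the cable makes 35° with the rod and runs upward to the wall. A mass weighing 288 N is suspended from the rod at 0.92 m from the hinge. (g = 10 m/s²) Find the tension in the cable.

Take torques about the hinge: T sin 35° · 2.3 = 105×10×1.15 + 288×0.92 = 1472.5 N·m.
So T = 1472.5 / (0.5736 × 2.3) = 1116.2 N.

T ≈ 1120 N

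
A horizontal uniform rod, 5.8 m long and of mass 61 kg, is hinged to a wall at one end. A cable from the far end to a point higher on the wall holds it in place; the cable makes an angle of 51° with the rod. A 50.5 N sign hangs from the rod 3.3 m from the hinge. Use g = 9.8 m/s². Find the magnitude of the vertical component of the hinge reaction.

|H_y| ≈ 321 N

Take torques about the hinge: T sin 51° · 5.8 = 61×9.8×2.9 + 50.5×3.3 = 1900.3 N·m.
So T = 1900.3 / (0.7771 × 5.8) = 421.58 N.
ΣF_y = 0: H_y = (61×9.8 + 50.5) − T sin 51° = 648.3 − 327.63 = 320.67 N.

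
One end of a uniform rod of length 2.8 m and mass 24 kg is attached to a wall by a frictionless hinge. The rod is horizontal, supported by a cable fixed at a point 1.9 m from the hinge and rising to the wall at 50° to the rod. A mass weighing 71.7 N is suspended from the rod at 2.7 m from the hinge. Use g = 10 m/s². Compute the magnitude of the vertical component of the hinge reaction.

Take torques about the hinge: T sin 50° · 1.9 = 24×10×1.4 + 71.7×2.7 = 529.59 N·m.
So T = 529.59 / (0.7660 × 1.9) = 363.86 N.
ΣF_y = 0: H_y = (24×10 + 71.7) − T sin 50° = 311.7 − 278.73 = 32.968 N.

|H_y| ≈ 33 N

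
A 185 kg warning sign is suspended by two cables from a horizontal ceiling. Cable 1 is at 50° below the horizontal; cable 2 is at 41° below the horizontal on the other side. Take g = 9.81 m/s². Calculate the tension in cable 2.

Weight W = 185 × 9.81 = 1815 N acts straight down.
Horizontal: T_1 cos 50° = T_2 cos 41°  →  T_1 = 1.174 T_2.
Vertical: T_1 sin 50° + T_2 sin 41° = 1815.
Substituting the horizontal relation into the vertical equation gives 1.555 T_2 = 1815, so T_2 = 1167 N.

T_2 ≈ 1170 N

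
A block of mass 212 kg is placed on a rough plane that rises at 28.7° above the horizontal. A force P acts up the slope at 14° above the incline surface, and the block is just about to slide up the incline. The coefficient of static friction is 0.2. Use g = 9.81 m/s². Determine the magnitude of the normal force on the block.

N ≈ 1500 N

On the verge of sliding up the incline, friction equals μN and acts down the slope.
Perpendicular: N + P sin 14° = W cos 28.7° = 1824 N.
Along incline: P cos 14° = W sin 28.7° + μN  with W sin 28.7° = 998.7 N.
Solving the pair for P and N: P = 1339 N, N = 1500 N (and f = μN = 300.1 N).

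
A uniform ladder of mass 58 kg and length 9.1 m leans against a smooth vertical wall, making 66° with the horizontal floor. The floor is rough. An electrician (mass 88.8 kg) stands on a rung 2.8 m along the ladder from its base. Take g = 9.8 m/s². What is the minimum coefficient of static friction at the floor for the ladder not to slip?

ΣF_y = 0: N_floor = 58×9.8 + 88.8×9.8 = 1438.6 N.
Torques about the foot: N_wall · 9.1 sin 66° = 58×9.8×4.55 cos 66° + 88.8×9.8×2.8 cos 66° → N_wall = 245.75 N.
ΣF_x = 0: f_floor = N_wall = 245.75 N.
μ_min = f_floor / N_floor = 245.75 / 1438.6 = 0.1708.

μ_min ≈ 0.171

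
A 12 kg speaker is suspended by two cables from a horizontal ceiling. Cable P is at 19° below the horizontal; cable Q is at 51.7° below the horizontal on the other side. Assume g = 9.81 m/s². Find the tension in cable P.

Weight W = 12 × 9.81 = 117.7 N acts straight down.
Horizontal: T_P cos 19° = T_Q cos 51.7°  →  T_Q = 1.526 T_P.
Vertical: T_P sin 19° + T_Q sin 51.7° = 117.7.
Substituting the horizontal relation into the vertical equation gives 1.523 T_P = 117.7, so T_P = 77.3 N.

T_P ≈ 77.3 N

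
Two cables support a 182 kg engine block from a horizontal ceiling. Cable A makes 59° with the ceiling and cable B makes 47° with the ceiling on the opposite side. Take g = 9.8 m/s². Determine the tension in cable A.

Weight W = 182 × 9.8 = 1784 N acts straight down.
Horizontal: T_A cos 59° = T_B cos 47°  →  T_B = 0.7552 T_A.
Vertical: T_A sin 59° + T_B sin 47° = 1784.
Substituting the horizontal relation into the vertical equation gives 1.409 T_A = 1784, so T_A = 1265 N.

T_A ≈ 1270 N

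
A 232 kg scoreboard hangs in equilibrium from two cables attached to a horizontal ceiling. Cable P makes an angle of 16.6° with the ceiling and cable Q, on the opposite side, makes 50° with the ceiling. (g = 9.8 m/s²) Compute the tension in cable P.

Weight W = 232 × 9.8 = 2274 N acts straight down.
Horizontal: T_P cos 16.6° = T_Q cos 50°  →  T_Q = 1.491 T_P.
Vertical: T_P sin 16.6° + T_Q sin 50° = 2274.
Substituting the horizontal relation into the vertical equation gives 1.428 T_P = 2274, so T_P = 1592 N.

T_P ≈ 1590 N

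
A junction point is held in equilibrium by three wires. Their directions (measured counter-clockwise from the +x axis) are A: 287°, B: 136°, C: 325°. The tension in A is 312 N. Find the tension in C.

Resolve: ΣF_x = 312 cos 287° + T_B cos 136° + T_C cos 325° = 0.
        ΣF_y = 312 sin 287° + T_B sin 136° + T_C sin 325° = 0.
The known terms sum to (91.22, -298.4) N, so -0.7193 T_B + 0.8192 T_C = -91.22 and 0.6947 T_B − 0.5736 T_C = 298.4.
Solving simultaneously: T_B = 1228 N, T_C = 966.9 N.

T_C ≈ 967 N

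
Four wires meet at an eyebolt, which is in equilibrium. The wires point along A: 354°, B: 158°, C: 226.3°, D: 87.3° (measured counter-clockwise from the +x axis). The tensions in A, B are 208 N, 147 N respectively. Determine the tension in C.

T_C ≈ 105 N

Resolve: ΣF_x = 208 cos 354° + 147 cos 158° + T_C cos 226.3° + T_D cos 87.3° = 0.
        ΣF_y = 208 sin 354° + 147 sin 158° + T_C sin 226.3° + T_D sin 87.3° = 0.
The known terms sum to (70.56, 33.33) N, so -0.6909 T_C + 0.0471 T_D = -70.56 and -0.7230 T_C + 0.9989 T_D = -33.33.
Solving simultaneously: T_C = 105 N, T_D = 42.67 N.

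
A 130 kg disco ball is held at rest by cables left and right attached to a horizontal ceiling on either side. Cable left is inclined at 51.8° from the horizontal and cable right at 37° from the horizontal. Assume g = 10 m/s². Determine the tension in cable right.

T_right ≈ 804 N

Weight W = 130 × 10 = 1300 N acts straight down.
Horizontal: T_left cos 51.8° = T_right cos 37°  →  T_left = 1.291 T_right.
Vertical: T_left sin 51.8° + T_right sin 37° = 1300.
Substituting the horizontal relation into the vertical equation gives 1.617 T_right = 1300, so T_right = 804.1 N.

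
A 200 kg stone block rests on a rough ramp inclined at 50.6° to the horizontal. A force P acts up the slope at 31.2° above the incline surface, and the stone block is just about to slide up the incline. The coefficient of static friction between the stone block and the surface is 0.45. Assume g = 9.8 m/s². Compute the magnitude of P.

P ≈ 1910 N

On the verge of sliding up the incline, friction equals μN and acts down the slope.
Perpendicular: N + P sin 31.2° = W cos 50.6° = 1244 N.
Along incline: P cos 31.2° = W sin 50.6° + μN  with W sin 50.6° = 1515 N.
Solving the pair for P and N: P = 1906 N, N = 256.8 N (and f = μN = 115.6 N).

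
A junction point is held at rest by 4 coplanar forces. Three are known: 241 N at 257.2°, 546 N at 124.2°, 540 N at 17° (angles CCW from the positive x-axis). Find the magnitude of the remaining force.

Sum the known components: ΣF_x = 156.1 N, ΣF_y = 374.5 N.
For equilibrium the remaining force must supply (−ΣF_x, −ΣF_y) = (-156.1, -374.5) N.
Magnitude = √((-156.1)² + (-374.5)²) = 405.7 N; direction = atan2(-374.5, -156.1) = 247.4°.

F ≈ 406 N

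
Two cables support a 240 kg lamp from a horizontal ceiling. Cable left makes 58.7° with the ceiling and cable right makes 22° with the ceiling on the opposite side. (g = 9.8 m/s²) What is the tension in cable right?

Weight W = 240 × 9.8 = 2352 N acts straight down.
Horizontal: T_left cos 58.7° = T_right cos 22°  →  T_left = 1.785 T_right.
Vertical: T_left sin 58.7° + T_right sin 22° = 2352.
Substituting the horizontal relation into the vertical equation gives 1.9 T_right = 2352, so T_right = 1238 N.

T_right ≈ 1240 N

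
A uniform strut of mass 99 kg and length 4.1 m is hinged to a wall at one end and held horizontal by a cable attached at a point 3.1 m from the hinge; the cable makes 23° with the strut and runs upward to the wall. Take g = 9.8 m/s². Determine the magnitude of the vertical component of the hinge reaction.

|H_y| ≈ 329 N

Take torques about the hinge: T sin 23° · 3.1 = 99×9.8×2.05 = 1988.9 N·m.
So T = 1988.9 / (0.3907 × 3.1) = 1642 N.
ΣF_y = 0: H_y = (99×9.8) − T sin 23° = 970.2 − 641.58 = 328.62 N.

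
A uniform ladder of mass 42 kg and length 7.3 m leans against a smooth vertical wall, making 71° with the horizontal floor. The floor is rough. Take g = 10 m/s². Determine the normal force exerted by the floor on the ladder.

ΣF_y = 0: N_floor = 42×10 = 420 N.

N_floor ≈ 420 N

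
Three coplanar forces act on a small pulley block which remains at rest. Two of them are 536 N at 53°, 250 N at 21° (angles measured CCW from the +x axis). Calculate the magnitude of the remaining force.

Sum the known components: ΣF_x = 556 N, ΣF_y = 517.7 N.
For equilibrium the remaining force must supply (−ΣF_x, −ΣF_y) = (-556, -517.7) N.
Magnitude = √((-556)² + (-517.7)²) = 759.7 N; direction = atan2(-517.7, -556) = 223.0°.

F ≈ 760 N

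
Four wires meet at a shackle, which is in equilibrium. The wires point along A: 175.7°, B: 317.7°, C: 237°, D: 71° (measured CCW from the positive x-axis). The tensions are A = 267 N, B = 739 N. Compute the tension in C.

T_C ≈ 1740 N

Resolve: ΣF_x = 267 cos 175.7° + 739 cos 317.7° + T_C cos 237° + T_D cos 71° = 0.
        ΣF_y = 267 sin 175.7° + 739 sin 317.7° + T_C sin 237° + T_D sin 71° = 0.
The known terms sum to (280.3, -477.3) N, so -0.5446 T_C + 0.3256 T_D = -280.3 and -0.8387 T_C + 0.9455 T_D = 477.3.
Solving simultaneously: T_C = 1738 N, T_D = 2046 N.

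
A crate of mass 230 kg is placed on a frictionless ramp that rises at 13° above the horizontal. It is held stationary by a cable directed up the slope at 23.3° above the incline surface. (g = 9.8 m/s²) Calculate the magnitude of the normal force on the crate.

Take axes along and perpendicular to the incline. Weight components: W sin 13° = 507 N down-slope, W cos 13° = 2196 N into the surface.
Along incline: T cos 23.3° = W sin 13° → T = 552.1 N.
Perpendicular: N = W cos 13° − T sin 23.3° = 1978 N.

N ≈ 1980 N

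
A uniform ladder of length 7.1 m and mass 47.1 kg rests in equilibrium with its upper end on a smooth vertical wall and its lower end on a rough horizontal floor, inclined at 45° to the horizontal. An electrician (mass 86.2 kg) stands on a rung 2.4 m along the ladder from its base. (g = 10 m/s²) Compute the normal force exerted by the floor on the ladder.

N_floor ≈ 1330 N

ΣF_y = 0: N_floor = 47.1×10 + 86.2×10 = 1333 N.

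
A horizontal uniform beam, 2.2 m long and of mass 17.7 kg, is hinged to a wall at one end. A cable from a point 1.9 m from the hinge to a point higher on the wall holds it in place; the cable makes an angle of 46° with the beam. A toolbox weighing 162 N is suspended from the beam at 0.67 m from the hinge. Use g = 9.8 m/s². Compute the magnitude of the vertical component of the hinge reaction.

|H_y| ≈ 178 N

Take torques about the hinge: T sin 46° · 1.9 = 17.7×9.8×1.1 + 162×0.67 = 299.35 N·m.
So T = 299.35 / (0.7193 × 1.9) = 219.02 N.
ΣF_y = 0: H_y = (17.7×9.8 + 162) − T sin 46° = 335.46 − 157.55 = 177.91 N.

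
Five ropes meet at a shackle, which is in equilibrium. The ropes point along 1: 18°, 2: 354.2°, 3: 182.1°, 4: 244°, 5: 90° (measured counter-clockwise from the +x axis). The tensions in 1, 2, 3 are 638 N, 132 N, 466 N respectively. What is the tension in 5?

T_5 ≈ 392 N

Resolve: ΣF_x = 638 cos 18° + 132 cos 354.2° + 466 cos 182.1° + T_4 cos 244° + T_5 cos 90° = 0.
        ΣF_y = 638 sin 18° + 132 sin 354.2° + 466 sin 182.1° + T_4 sin 244° + T_5 sin 90° = 0.
The known terms sum to (272.4, 166.7) N, so -0.4384 T_4 + 0.0000 T_5 = -272.4 and -0.8988 T_4 + 1.0000 T_5 = -166.7.
Solving simultaneously: T_4 = 621.4 N, T_5 = 391.8 N.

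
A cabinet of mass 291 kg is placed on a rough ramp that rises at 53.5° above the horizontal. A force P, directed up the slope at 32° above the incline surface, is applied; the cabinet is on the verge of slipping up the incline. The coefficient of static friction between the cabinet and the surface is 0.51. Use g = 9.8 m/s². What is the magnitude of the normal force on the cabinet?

On the verge of sliding up the incline, friction equals μN and acts down the slope.
Perpendicular: N + P sin 32° = W cos 53.5° = 1696 N.
Along incline: P cos 32° = W sin 53.5° + μN  with W sin 53.5° = 2292 N.
Solving the pair for P and N: P = 2824 N, N = 200.1 N (and f = μN = 102 N).

N ≈ 200 N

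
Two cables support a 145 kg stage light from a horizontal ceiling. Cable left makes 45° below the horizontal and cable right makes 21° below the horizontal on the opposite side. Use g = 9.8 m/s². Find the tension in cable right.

T_right ≈ 1100 N

Weight W = 145 × 9.8 = 1421 N acts straight down.
Horizontal: T_left cos 45° = T_right cos 21°  →  T_left = 1.32 T_right.
Vertical: T_left sin 45° + T_right sin 21° = 1421.
Substituting the horizontal relation into the vertical equation gives 1.292 T_right = 1421, so T_right = 1100 N.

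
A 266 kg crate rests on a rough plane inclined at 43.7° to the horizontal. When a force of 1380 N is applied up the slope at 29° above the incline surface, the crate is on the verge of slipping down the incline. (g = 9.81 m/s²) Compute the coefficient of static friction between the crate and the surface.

On the verge of sliding down the incline, friction is at its maximum μN and acts up the slope.
Perpendicular to incline: N = W cos 43.7° − P sin 29° = 1887 − 669 = 1218 N.
Along incline: P cos 29° + μN = W sin 43.7° → μ = (W sin 43.7° − P cos 29°) / N = 0.4894.

μ ≈ 0.489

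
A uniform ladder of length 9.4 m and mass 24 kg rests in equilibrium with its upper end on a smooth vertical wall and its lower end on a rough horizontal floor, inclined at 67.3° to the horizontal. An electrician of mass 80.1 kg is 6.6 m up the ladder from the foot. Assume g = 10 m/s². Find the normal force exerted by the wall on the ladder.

Torques about the foot: N_wall · 9.4 sin 67.3° = 24×10×4.7 cos 67.3° + 80.1×10×6.6 cos 67.3° → N_wall = 285.46 N.

N_wall ≈ 285 N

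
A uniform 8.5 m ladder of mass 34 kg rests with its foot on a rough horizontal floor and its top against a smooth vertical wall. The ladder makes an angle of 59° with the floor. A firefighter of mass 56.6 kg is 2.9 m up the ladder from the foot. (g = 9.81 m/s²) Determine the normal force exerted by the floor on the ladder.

ΣF_y = 0: N_floor = 34×9.81 + 56.6×9.81 = 888.79 N.

N_floor ≈ 889 N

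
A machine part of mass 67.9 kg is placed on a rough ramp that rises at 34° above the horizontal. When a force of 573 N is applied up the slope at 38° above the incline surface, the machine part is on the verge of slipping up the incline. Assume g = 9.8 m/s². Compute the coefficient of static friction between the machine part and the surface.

On the verge of sliding up the incline, friction is at its maximum μN and acts down the slope.
Perpendicular to incline: N = W cos 34° − P sin 38° = 551.7 − 352.8 = 198.9 N.
Along incline: P cos 38° − μN = W sin 34° → μ = −(W sin 34° − P cos 38°) / N = 0.3994.

μ ≈ 0.399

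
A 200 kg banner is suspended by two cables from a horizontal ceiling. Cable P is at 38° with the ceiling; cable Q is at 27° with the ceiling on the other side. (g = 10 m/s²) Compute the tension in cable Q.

T_Q ≈ 1740 N

Weight W = 200 × 10 = 2000 N acts straight down.
Horizontal: T_P cos 38° = T_Q cos 27°  →  T_P = 1.131 T_Q.
Vertical: T_P sin 38° + T_Q sin 27° = 2000.
Substituting the horizontal relation into the vertical equation gives 1.15 T_Q = 2000, so T_Q = 1739 N.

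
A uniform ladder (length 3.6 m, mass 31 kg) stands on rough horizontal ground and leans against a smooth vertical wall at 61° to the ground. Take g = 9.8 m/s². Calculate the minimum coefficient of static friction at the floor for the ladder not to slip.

μ_min ≈ 0.277

ΣF_y = 0: N_floor = 31×9.8 = 303.8 N.
Torques about the foot: N_wall · 3.6 sin 61° = 31×9.8×1.8 cos 61° → N_wall = 84.2 N.
ΣF_x = 0: f_floor = N_wall = 84.2 N.
μ_min = f_floor / N_floor = 84.2 / 303.8 = 0.2772.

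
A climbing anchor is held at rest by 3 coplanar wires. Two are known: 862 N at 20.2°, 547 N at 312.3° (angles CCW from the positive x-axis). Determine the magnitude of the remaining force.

Sum the known components: ΣF_x = 1177 N, ΣF_y = -106.9 N.
For equilibrium the remaining force must supply (−ΣF_x, −ΣF_y) = (-1177, 106.9) N.
Magnitude = √((-1177)² + (106.9)²) = 1182 N; direction = atan2(106.9, -1177) = 174.8°.

F ≈ 1180 N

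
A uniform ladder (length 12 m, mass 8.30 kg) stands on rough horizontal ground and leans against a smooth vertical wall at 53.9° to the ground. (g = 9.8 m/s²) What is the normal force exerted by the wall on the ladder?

N_wall ≈ 29.7 N

Torques about the foot: N_wall · 12 sin 53.9° = 8.30×9.8×6 cos 53.9° → N_wall = 29.657 N.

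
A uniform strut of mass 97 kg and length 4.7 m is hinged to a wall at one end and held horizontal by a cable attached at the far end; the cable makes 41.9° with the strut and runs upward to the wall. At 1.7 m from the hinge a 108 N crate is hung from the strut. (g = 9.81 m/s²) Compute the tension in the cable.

T ≈ 771 N

Take torques about the hinge: T sin 41.9° · 4.7 = 97×9.81×2.35 + 108×1.7 = 2419.8 N·m.
So T = 2419.8 / (0.6678 × 4.7) = 770.93 N.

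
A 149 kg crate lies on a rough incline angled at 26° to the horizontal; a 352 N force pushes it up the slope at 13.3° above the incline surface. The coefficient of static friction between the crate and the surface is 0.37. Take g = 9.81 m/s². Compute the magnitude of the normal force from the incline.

N ≈ 1230 N

Axes along / perpendicular to the incline. W sin 26° = 640.8 N down-slope; W cos 26° = 1314 N into the surface.
Perpendicular: N = W cos 26° − P sin 13.3° = 1314 − 80.98 = 1233 N.
Along incline: P cos 13.3° + f = W sin 26° (friction acts up-slope) → f = 640.8 − 342.6 = 298.2 N.
|f| = 298.2 N ≤ μN = 456.1 N, so the crate is indeed static.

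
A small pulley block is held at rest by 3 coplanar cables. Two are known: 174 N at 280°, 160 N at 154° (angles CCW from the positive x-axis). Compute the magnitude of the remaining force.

Sum the known components: ΣF_x = -113.6 N, ΣF_y = -101.2 N.
For equilibrium the remaining force must supply (−ΣF_x, −ΣF_y) = (113.6, 101.2) N.
Magnitude = √((113.6)² + (101.2)²) = 152.1 N; direction = atan2(101.2, 113.6) = 41.7°.

F ≈ 152 N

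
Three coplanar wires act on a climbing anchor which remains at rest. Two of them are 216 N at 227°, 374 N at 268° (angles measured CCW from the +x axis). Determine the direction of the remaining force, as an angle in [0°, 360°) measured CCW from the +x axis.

θ ≈ 73.2°

Sum the known components: ΣF_x = -160.4 N, ΣF_y = -531.7 N.
For equilibrium the remaining force must supply (−ΣF_x, −ΣF_y) = (160.4, 531.7) N.
Magnitude = √((160.4)² + (531.7)²) = 555.4 N; direction = atan2(531.7, 160.4) = 73.2°.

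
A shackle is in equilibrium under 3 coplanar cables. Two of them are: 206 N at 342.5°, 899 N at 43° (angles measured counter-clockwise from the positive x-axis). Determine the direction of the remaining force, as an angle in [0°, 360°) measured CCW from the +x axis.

Sum the known components: ΣF_x = 854 N, ΣF_y = 551.2 N.
For equilibrium the remaining force must supply (−ΣF_x, −ΣF_y) = (-854, -551.2) N.
Magnitude = √((-854)² + (-551.2)²) = 1016 N; direction = atan2(-551.2, -854) = 212.8°.

θ ≈ 213°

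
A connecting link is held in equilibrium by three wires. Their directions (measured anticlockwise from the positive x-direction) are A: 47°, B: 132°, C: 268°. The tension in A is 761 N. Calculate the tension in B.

T_B ≈ 719 N

Resolve: ΣF_x = 761 cos 47° + T_B cos 132° + T_C cos 268° = 0.
        ΣF_y = 761 sin 47° + T_B sin 132° + T_C sin 268° = 0.
The known terms sum to (519, 556.6) N, so -0.6691 T_B − 0.0349 T_C = -519 and 0.7431 T_B − 0.9994 T_C = -556.6.
Solving simultaneously: T_B = 718.7 N, T_C = 1091 N.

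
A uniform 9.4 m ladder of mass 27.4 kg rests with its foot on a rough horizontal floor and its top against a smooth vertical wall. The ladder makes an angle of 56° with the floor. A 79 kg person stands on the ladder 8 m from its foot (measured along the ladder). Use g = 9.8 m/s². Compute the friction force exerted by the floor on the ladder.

Torques about the foot: N_wall · 9.4 sin 56° = 27.4×9.8×4.7 cos 56° + 79×9.8×8 cos 56° → N_wall = 534.99 N.
ΣF_x = 0: f_floor = N_wall = 534.99 N.

f ≈ 535 N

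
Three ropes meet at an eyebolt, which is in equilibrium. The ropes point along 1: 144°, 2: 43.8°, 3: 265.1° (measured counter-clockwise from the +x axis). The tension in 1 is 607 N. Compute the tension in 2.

T_2 ≈ 788 N

Resolve: ΣF_x = 607 cos 144° + T_2 cos 43.8° + T_3 cos 265.1° = 0.
        ΣF_y = 607 sin 144° + T_2 sin 43.8° + T_3 sin 265.1° = 0.
The known terms sum to (-491.1, 356.8) N, so 0.7218 T_2 − 0.0854 T_3 = 491.1 and 0.6921 T_2 − 0.9963 T_3 = -356.8.
Solving simultaneously: T_2 = 787.5 N, T_3 = 905.2 N.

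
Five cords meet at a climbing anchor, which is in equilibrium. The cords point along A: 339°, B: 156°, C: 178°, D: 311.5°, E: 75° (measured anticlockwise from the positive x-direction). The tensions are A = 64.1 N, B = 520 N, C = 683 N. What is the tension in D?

T_D ≈ 1340 N

Resolve: ΣF_x = 64.1 cos 339° + 520 cos 156° + 683 cos 178° + T_D cos 311.5° + T_E cos 75° = 0.
        ΣF_y = 64.1 sin 339° + 520 sin 156° + 683 sin 178° + T_D sin 311.5° + T_E sin 75° = 0.
The known terms sum to (-1098, 212.4) N, so 0.6626 T_D + 0.2588 T_E = 1098 and -0.7490 T_D + 0.9659 T_E = -212.4.
Solving simultaneously: T_D = 1338 N, T_E = 817.2 N.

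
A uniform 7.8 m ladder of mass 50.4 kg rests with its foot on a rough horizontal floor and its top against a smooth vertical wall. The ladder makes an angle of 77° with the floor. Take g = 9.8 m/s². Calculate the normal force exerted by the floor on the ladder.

ΣF_y = 0: N_floor = 50.4×9.8 = 493.92 N.

N_floor ≈ 494 N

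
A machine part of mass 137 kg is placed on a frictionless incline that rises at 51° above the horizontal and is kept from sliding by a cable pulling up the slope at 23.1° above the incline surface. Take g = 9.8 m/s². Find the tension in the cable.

Take axes along and perpendicular to the incline. Weight components: W sin 51° = 1043 N down-slope, W cos 51° = 844.9 N into the surface.
Along incline: T cos 23.1° = W sin 51° → T = 1134 N.
Perpendicular: N = W cos 51° − T sin 23.1° = 399.9 N.

T ≈ 1130 N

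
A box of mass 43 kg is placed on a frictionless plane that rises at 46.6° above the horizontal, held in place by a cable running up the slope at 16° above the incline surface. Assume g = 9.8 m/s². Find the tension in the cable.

T ≈ 319 N

Take axes along and perpendicular to the incline. Weight components: W sin 46.6° = 306.2 N down-slope, W cos 46.6° = 289.5 N into the surface.
Along incline: T cos 16° = W sin 46.6° → T = 318.5 N.
Perpendicular: N = W cos 46.6° − T sin 16° = 201.7 N.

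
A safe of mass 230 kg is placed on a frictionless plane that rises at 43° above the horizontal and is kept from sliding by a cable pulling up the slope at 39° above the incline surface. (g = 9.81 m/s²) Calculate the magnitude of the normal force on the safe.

Take axes along and perpendicular to the incline. Weight components: W sin 43° = 1539 N down-slope, W cos 43° = 1650 N into the surface.
Along incline: T cos 39° = W sin 43° → T = 1980 N.
Perpendicular: N = W cos 43° − T sin 39° = 404.1 N.

N ≈ 404 N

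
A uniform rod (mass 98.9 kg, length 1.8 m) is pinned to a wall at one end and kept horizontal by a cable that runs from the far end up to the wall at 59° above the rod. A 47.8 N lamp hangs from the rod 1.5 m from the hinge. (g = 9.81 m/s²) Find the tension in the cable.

T ≈ 612 N

Take torques about the hinge: T sin 59° · 1.8 = 98.9×9.81×0.9 + 47.8×1.5 = 944.89 N·m.
So T = 944.89 / (0.8572 × 1.8) = 612.41 N.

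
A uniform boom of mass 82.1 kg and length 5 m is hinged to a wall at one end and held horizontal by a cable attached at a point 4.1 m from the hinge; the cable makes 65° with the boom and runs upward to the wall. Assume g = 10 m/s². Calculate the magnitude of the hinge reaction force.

|H| ≈ 396 N

Take torques about the hinge: T sin 65° · 4.1 = 82.1×10×2.5 = 2052.5 N·m.
So T = 2052.5 / (0.9063 × 4.1) = 552.36 N.
ΣF_x = 0: H_x = T cos 65° = 233.44 N.
ΣF_y = 0: H_y = (82.1×10) − T sin 65° = 821 − 500.61 = 320.39 N.
|H| = √(H_x² + H_y²) = √((233.44)² + (320.39)²) = 396.41 N.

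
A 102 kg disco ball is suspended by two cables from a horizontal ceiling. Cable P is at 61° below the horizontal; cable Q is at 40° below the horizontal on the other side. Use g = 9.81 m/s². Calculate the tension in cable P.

Weight W = 102 × 9.81 = 1001 N acts straight down.
Horizontal: T_P cos 61° = T_Q cos 40°  →  T_Q = 0.6329 T_P.
Vertical: T_P sin 61° + T_Q sin 40° = 1001.
Substituting the horizontal relation into the vertical equation gives 1.281 T_P = 1001, so T_P = 780.9 N.

T_P ≈ 781 N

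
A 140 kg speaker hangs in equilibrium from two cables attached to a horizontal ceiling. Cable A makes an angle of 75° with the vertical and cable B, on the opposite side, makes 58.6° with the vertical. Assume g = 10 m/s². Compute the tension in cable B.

T_B ≈ 1870 N

Angles from the horizontal: cable A is 90° − 75° = 15°, cable B is 90° − 58.6° = 31.4°.
Weight W = 140 × 10 = 1400 N acts straight down.
Horizontal: T_A cos 15° = T_B cos 31.4°  →  T_A = 0.8837 T_B.
Vertical: T_A sin 15° + T_B sin 31.4° = 1400.
Substituting the horizontal relation into the vertical equation gives 0.7497 T_B = 1400, so T_B = 1867 N.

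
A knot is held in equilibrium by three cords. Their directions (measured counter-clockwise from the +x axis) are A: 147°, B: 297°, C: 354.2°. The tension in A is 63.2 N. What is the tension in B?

Resolve: ΣF_x = 63.2 cos 147° + T_B cos 297° + T_C cos 354.2° = 0.
        ΣF_y = 63.2 sin 147° + T_B sin 297° + T_C sin 354.2° = 0.
The known terms sum to (-53, 34.42) N, so 0.4540 T_B + 0.9949 T_C = 53 and -0.8910 T_B − 0.1011 T_C = -34.42.
Solving simultaneously: T_B = 34.37 N, T_C = 37.59 N.

T_B ≈ 34.4 N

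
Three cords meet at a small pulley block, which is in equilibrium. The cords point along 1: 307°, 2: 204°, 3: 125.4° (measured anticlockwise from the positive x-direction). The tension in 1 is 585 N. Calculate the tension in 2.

Resolve: ΣF_x = 585 cos 307° + T_2 cos 204° + T_3 cos 125.4° = 0.
        ΣF_y = 585 sin 307° + T_2 sin 204° + T_3 sin 125.4° = 0.
The known terms sum to (352.1, -467.2) N, so -0.9135 T_2 − 0.5793 T_3 = -352.1 and -0.4067 T_2 + 0.8151 T_3 = 467.2.
Solving simultaneously: T_2 = 16.66 N, T_3 = 581.5 N.

T_2 ≈ 16.7 N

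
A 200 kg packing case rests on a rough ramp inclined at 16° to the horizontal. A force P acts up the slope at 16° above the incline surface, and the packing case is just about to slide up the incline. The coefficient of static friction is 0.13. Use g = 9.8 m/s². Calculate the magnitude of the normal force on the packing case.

On the verge of sliding up the incline, friction equals μN and acts down the slope.
Perpendicular: N + P sin 16° = W cos 16° = 1884 N.
Along incline: P cos 16° = W sin 16° + μN  with W sin 16° = 540.2 N.
Solving the pair for P and N: P = 787.5 N, N = 1667 N (and f = μN = 216.7 N).

N ≈ 1670 N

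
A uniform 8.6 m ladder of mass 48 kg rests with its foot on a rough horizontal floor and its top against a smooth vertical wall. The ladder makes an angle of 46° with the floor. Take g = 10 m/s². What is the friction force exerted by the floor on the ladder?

Torques about the foot: N_wall · 8.6 sin 46° = 48×10×4.3 cos 46° → N_wall = 231.77 N.
ΣF_x = 0: f_floor = N_wall = 231.77 N.

f ≈ 232 N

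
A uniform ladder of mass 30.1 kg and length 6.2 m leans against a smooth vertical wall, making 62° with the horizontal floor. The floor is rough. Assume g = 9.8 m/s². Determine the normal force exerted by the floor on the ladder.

N_floor ≈ 295 N

ΣF_y = 0: N_floor = 30.1×9.8 = 294.98 N.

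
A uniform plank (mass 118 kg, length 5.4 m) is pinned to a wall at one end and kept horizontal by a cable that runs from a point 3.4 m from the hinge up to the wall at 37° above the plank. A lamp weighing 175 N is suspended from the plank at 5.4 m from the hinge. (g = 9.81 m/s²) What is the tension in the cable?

T ≈ 1990 N

Take torques about the hinge: T sin 37° · 3.4 = 118×9.81×2.7 + 175×5.4 = 4070.5 N·m.
So T = 4070.5 / (0.6018 × 3.4) = 1989.3 N.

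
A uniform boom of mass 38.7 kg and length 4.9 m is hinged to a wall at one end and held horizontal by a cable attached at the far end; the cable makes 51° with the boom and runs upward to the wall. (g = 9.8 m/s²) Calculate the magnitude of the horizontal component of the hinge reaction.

H_x ≈ 154 N

Take torques about the hinge: T sin 51° · 4.9 = 38.7×9.8×2.45 = 929.19 N·m.
So T = 929.19 / (0.7771 × 4.9) = 244.01 N.
ΣF_x = 0: H_x = T cos 51° = 153.56 N.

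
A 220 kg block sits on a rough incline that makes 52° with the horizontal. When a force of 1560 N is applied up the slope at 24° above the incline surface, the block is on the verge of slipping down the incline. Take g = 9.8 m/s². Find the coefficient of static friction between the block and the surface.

On the verge of sliding down the incline, friction is at its maximum μN and acts up the slope.
Perpendicular to incline: N = W cos 52° − P sin 24° = 1327 − 634.5 = 692.9 N.
Along incline: P cos 24° + μN = W sin 52° → μ = (W sin 52° − P cos 24°) / N = 0.3952.

μ ≈ 0.395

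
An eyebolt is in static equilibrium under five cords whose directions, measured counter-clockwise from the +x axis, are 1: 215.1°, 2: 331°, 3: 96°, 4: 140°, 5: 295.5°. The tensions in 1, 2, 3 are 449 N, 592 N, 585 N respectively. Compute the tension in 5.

Resolve: ΣF_x = 449 cos 215.1° + 592 cos 331° + 585 cos 96° + T_4 cos 140° + T_5 cos 295.5° = 0.
        ΣF_y = 449 sin 215.1° + 592 sin 331° + 585 sin 96° + T_4 sin 140° + T_5 sin 295.5° = 0.
The known terms sum to (89.28, 36.61) N, so -0.7660 T_4 + 0.4305 T_5 = -89.28 and 0.6428 T_4 − 0.9026 T_5 = -36.61.
Solving simultaneously: T_4 = 232.3 N, T_5 = 206 N.

T_5 ≈ 206 N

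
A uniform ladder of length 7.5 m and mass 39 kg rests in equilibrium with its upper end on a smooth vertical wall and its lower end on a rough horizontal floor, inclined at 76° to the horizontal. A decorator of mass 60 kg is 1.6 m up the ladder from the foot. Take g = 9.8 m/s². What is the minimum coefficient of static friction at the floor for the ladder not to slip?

ΣF_y = 0: N_floor = 39×9.8 + 60×9.8 = 970.2 N.
Torques about the foot: N_wall · 7.5 sin 76° = 39×9.8×3.75 cos 76° + 60×9.8×1.6 cos 76° → N_wall = 78.922 N.
ΣF_x = 0: f_floor = N_wall = 78.922 N.
μ_min = f_floor / N_floor = 78.922 / 970.2 = 0.08135.

μ_min ≈ 0.0813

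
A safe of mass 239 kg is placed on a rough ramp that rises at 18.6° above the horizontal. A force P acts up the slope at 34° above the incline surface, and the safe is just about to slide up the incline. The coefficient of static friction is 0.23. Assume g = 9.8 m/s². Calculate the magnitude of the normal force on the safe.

On the verge of sliding up the incline, friction equals μN and acts down the slope.
Perpendicular: N + P sin 34° = W cos 18.6° = 2220 N.
Along incline: P cos 34° = W sin 18.6° + μN  with W sin 18.6° = 747.1 N.
Solving the pair for P and N: P = 1313 N, N = 1486 N (and f = μN = 341.7 N).

N ≈ 1490 N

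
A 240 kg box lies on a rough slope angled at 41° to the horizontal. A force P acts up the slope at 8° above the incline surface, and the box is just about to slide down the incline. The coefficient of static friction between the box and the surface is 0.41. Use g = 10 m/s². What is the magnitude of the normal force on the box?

N ≈ 1690 N

On the verge of sliding down the incline, friction equals μN and acts up the slope.
Perpendicular: N + P sin 8° = W cos 41° = 1811 N.
Along incline: P cos 8° + μN = W sin 41° with W sin 41° = 1575 N.
Solving the pair for P and N: P = 891.4 N, N = 1687 N (and f = μN = 691.8 N).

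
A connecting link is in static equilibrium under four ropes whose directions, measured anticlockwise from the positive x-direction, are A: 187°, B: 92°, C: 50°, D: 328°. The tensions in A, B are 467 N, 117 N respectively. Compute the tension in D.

T_D ≈ 401 N

Resolve: ΣF_x = 467 cos 187° + 117 cos 92° + T_C cos 50° + T_D cos 328° = 0.
        ΣF_y = 467 sin 187° + 117 sin 92° + T_C sin 50° + T_D sin 328° = 0.
The known terms sum to (-467.6, 60.02) N, so 0.6428 T_C + 0.8480 T_D = 467.6 and 0.7660 T_C − 0.5299 T_D = -60.02.
Solving simultaneously: T_C = 198.8 N, T_D = 400.7 N.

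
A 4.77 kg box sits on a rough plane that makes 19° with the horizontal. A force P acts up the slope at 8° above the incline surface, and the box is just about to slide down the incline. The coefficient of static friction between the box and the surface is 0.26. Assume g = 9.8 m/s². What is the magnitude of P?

On the verge of sliding down the incline, friction equals μN and acts up the slope.
Perpendicular: N + P sin 8° = W cos 19° = 44.2 N.
Along incline: P cos 8° + μN = W sin 19° with W sin 19° = 15.22 N.
Solving the pair for P and N: P = 3.907 N, N = 43.66 N (and f = μN = 11.35 N).

P ≈ 3.91 N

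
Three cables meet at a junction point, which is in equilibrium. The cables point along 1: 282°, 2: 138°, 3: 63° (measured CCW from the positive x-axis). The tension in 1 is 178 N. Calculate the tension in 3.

T_3 ≈ 108 N

Resolve: ΣF_x = 178 cos 282° + T_2 cos 138° + T_3 cos 63° = 0.
        ΣF_y = 178 sin 282° + T_2 sin 138° + T_3 sin 63° = 0.
The known terms sum to (37.01, -174.1) N, so -0.7431 T_2 + 0.4540 T_3 = -37.01 and 0.6691 T_2 + 0.8910 T_3 = 174.1.
Solving simultaneously: T_2 = 116 N, T_3 = 108.3 N.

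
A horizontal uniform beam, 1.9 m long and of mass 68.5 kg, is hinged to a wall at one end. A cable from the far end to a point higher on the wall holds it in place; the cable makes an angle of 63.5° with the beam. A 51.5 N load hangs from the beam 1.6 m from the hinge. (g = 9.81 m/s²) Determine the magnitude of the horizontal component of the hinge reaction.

Take torques about the hinge: T sin 63.5° · 1.9 = 68.5×9.81×0.95 + 51.5×1.6 = 720.79 N·m.
So T = 720.79 / (0.8949 × 1.9) = 423.9 N.
ΣF_x = 0: H_x = T cos 63.5° = 189.14 N.

H_x ≈ 189 N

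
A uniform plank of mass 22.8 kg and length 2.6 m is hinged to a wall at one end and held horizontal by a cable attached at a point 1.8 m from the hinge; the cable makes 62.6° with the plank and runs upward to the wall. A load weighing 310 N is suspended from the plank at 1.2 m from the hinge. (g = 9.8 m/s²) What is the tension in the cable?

Take torques about the hinge: T sin 62.6° · 1.8 = 22.8×9.8×1.3 + 310×1.2 = 662.47 N·m.
So T = 662.47 / (0.8878 × 1.8) = 414.55 N.

T ≈ 415 N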